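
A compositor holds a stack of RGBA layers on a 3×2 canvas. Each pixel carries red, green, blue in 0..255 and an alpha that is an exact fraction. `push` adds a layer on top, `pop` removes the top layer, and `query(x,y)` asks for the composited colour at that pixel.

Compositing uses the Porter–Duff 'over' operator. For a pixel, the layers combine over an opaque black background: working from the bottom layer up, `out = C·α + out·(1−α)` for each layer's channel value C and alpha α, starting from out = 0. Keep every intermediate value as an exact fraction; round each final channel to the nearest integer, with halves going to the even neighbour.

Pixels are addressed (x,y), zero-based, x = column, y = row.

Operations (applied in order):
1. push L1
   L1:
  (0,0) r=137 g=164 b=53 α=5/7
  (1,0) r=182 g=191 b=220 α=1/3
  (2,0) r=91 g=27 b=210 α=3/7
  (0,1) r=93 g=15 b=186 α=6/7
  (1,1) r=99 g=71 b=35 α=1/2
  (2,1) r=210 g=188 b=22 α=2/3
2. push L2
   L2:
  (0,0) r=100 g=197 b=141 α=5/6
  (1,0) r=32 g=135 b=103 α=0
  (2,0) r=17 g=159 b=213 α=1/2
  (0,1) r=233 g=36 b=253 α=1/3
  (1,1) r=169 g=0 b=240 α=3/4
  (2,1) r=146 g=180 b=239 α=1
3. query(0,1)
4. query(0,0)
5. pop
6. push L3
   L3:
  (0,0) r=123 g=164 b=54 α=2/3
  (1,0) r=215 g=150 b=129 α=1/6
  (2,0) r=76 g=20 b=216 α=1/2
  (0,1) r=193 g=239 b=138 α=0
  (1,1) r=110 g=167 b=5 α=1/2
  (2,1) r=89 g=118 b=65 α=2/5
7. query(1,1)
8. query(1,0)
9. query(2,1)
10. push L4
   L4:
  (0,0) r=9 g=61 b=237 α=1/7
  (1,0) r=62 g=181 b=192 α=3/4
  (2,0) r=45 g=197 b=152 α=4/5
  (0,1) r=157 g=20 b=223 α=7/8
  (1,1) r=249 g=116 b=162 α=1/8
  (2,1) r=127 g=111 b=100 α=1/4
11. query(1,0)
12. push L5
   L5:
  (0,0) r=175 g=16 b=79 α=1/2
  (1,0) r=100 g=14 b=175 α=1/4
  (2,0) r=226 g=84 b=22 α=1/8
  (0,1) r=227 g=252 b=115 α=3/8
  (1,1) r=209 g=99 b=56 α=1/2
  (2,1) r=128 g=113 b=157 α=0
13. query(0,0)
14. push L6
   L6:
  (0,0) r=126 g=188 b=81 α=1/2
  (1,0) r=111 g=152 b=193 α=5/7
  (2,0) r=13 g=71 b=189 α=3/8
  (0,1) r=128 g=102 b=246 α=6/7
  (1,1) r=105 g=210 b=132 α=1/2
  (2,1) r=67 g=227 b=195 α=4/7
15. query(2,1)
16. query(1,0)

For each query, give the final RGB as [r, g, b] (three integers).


(0,1) stack=L1,L2; from [0,0,0]:
L1 α=6/7: [558/7, 90/7, 1116/7]
L2 α=1/3: [2747/21, 144/7, 4003/21]
rounded: [131, 21, 191]

at x=0,y=0 over L1,L2:
+L1 (α=5/7) → [685/7, 820/7, 265/7]
+L2 (α=5/6) → [1395/14, 7715/42, 2600/21]
→ [100, 184, 124]

query (1,1) [L1,L3] — begin 0,0,0
after L1 α=1/2: [99/2, 71/2, 35/2]
after L3 α=1/2: [319/4, 405/4, 45/4]
rounded: [80, 101, 11]

at x=1,y=0 over L1,L3:
+L1 (α=1/3) → [182/3, 191/3, 220/3]
+L3 (α=1/6) → [1555/18, 1405/18, 1487/18]
→ [86, 78, 83]

at x=2,y=1 over L1,L3:
after L1 α=2/3: [140, 376/3, 44/3]
after L3 α=2/5: [598/5, 612/5, 174/5]
→ [120, 122, 35]

at x=1,y=0 over L1,L3,L4:
+L1 (α=1/3) → [182/3, 191/3, 220/3]
+L3 (α=1/6) → [1555/18, 1405/18, 1487/18]
+L4 (α=3/4) → [4903/72, 11179/72, 11855/72]
= [68, 155, 165]

at x=0,y=0 over L1,L3,L4,L5:
L1 α=5/7: [685/7, 820/7, 265/7]
L3 α=2/3: [2407/21, 3116/21, 1021/21]
L4 α=1/7: [4877/49, 6659/49, 3701/49]
L5 α=1/2: [6726/49, 7443/98, 3786/49]
→ [137, 76, 77]

at x=2,y=1 over L1,L3,L4,L5,L6:
+L1 (α=2/3) → [140, 376/3, 44/3]
+L3 (α=2/5) → [598/5, 612/5, 174/5]
+L4 (α=1/4) → [2429/20, 2391/20, 511/10]
+L5 (α=0) → [2429/20, 2391/20, 511/10]
+L6 (α=4/7) → [12647/140, 3619/20, 9333/70]
→ [90, 181, 133]

at x=1,y=0 over L1,L3,L4,L5,L6:
after L1 α=1/3: [182/3, 191/3, 220/3]
after L3 α=1/6: [1555/18, 1405/18, 1487/18]
after L4 α=3/4: [4903/72, 11179/72, 11855/72]
after L5 α=1/4: [7303/96, 11515/96, 16055/96]
after L6 α=5/7: [4849/48, 47995/336, 62375/336]
= [101, 143, 186]


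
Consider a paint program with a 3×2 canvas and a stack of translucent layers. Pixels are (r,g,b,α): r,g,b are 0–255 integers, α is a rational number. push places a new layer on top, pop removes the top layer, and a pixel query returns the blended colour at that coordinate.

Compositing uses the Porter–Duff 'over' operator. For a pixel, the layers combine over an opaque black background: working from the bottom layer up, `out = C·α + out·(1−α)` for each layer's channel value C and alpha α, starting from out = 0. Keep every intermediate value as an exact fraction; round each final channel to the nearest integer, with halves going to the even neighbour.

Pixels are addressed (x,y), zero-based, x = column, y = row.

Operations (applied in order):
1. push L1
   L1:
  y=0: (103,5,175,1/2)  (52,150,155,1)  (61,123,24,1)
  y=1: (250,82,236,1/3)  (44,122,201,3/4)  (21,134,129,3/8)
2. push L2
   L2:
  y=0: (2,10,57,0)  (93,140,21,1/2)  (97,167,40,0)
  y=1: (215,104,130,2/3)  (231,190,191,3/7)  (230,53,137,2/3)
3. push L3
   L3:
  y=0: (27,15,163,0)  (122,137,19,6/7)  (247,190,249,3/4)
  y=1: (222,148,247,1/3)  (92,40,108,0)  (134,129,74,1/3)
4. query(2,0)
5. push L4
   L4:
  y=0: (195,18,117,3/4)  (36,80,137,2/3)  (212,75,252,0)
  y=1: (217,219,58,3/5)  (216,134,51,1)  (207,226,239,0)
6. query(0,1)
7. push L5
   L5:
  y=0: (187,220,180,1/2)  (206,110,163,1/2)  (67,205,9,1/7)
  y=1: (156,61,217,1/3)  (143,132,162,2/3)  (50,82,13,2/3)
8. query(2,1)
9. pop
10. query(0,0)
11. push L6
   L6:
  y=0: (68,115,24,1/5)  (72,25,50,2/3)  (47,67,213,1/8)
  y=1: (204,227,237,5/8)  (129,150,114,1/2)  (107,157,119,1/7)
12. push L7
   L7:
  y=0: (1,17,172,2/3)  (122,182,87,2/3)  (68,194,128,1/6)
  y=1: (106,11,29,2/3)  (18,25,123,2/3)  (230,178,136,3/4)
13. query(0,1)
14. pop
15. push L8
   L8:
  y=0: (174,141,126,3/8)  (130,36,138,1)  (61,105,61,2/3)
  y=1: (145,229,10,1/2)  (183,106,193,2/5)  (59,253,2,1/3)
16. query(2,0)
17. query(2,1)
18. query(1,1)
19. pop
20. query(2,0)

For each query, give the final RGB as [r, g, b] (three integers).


(2,0) stack=L1,L2,L3; from [0,0,0]:
+L1 (α=1) → [61, 123, 24]
+L2 (α=0) → [61, 123, 24]
+L3 (α=3/4) → [401/2, 693/4, 771/4]
rounded: [200, 173, 193]

(0,1) stack=L1,L2,L3,L4; from [0,0,0]:
+L1 (α=1/3) → [250/3, 82/3, 236/3]
+L2 (α=2/3) → [1540/9, 706/9, 1016/9]
+L3 (α=1/3) → [5078/27, 2744/27, 4255/27]
+L4 (α=3/5) → [27733/135, 23227/135, 13208/135]
= [205, 172, 98]

query (2,1) [L1,L2,L3,L4,L5] — begin 0,0,0
L1 α=3/8: [63/8, 201/4, 387/8]
L2 α=2/3: [3743/24, 625/12, 2579/24]
L3 α=1/3: [5351/36, 1399/18, 3467/36]
L4 α=0: [5351/36, 1399/18, 3467/36]
L5 α=2/3: [8951/108, 4351/54, 4403/108]
rounded: [83, 81, 41]

at x=0,y=0 over L1,L2,L3,L4:
after L1 α=1/2: [103/2, 5/2, 175/2]
after L2 α=0: [103/2, 5/2, 175/2]
after L3 α=0: [103/2, 5/2, 175/2]
after L4 α=3/4: [1273/8, 113/8, 877/8]
→ [159, 14, 110]

(0,1) stack=L1,L2,L3,L4,L6,L7; from [0,0,0]:
+L1 (α=1/3) → [250/3, 82/3, 236/3]
+L2 (α=2/3) → [1540/9, 706/9, 1016/9]
+L3 (α=1/3) → [5078/27, 2744/27, 4255/27]
+L4 (α=3/5) → [27733/135, 23227/135, 13208/135]
+L6 (α=5/8) → [73633/360, 37151/180, 66533/360]
+L7 (α=2/3) → [149953/1080, 41111/540, 87413/1080]
→ [139, 76, 81]

(2,0) stack=L1,L2,L3,L4,L6,L8; from [0,0,0]:
L1 α=1: [61, 123, 24]
L2 α=0: [61, 123, 24]
L3 α=3/4: [401/2, 693/4, 771/4]
L4 α=0: [401/2, 693/4, 771/4]
L6 α=1/8: [2901/16, 5119/32, 6249/32]
L8 α=2/3: [4853/48, 11839/96, 10153/96]
→ [101, 123, 106]

query (2,1) [L1,L2,L3,L4,L6,L8] — begin 0,0,0
+L1 (α=3/8) → [63/8, 201/4, 387/8]
+L2 (α=2/3) → [3743/24, 625/12, 2579/24]
+L3 (α=1/3) → [5351/36, 1399/18, 3467/36]
+L4 (α=0) → [5351/36, 1399/18, 3467/36]
+L6 (α=1/7) → [5993/42, 1870/21, 4181/42]
+L8 (α=1/3) → [7232/63, 9053/63, 4223/63]
= [115, 144, 67]

at x=1,y=1 over L1,L2,L3,L4,L6,L8:
+L1 (α=3/4) → [33, 183/2, 603/4]
+L2 (α=3/7) → [825/7, 936/7, 168]
+L3 (α=0) → [825/7, 936/7, 168]
+L4 (α=1) → [216, 134, 51]
+L6 (α=1/2) → [345/2, 142, 165/2]
+L8 (α=2/5) → [1767/10, 638/5, 1267/10]
rounded: [177, 128, 127]

(2,0) stack=L1,L2,L3,L4,L6; from [0,0,0]:
after L1 α=1: [61, 123, 24]
after L2 α=0: [61, 123, 24]
after L3 α=3/4: [401/2, 693/4, 771/4]
after L4 α=0: [401/2, 693/4, 771/4]
after L6 α=1/8: [2901/16, 5119/32, 6249/32]
= [181, 160, 195]


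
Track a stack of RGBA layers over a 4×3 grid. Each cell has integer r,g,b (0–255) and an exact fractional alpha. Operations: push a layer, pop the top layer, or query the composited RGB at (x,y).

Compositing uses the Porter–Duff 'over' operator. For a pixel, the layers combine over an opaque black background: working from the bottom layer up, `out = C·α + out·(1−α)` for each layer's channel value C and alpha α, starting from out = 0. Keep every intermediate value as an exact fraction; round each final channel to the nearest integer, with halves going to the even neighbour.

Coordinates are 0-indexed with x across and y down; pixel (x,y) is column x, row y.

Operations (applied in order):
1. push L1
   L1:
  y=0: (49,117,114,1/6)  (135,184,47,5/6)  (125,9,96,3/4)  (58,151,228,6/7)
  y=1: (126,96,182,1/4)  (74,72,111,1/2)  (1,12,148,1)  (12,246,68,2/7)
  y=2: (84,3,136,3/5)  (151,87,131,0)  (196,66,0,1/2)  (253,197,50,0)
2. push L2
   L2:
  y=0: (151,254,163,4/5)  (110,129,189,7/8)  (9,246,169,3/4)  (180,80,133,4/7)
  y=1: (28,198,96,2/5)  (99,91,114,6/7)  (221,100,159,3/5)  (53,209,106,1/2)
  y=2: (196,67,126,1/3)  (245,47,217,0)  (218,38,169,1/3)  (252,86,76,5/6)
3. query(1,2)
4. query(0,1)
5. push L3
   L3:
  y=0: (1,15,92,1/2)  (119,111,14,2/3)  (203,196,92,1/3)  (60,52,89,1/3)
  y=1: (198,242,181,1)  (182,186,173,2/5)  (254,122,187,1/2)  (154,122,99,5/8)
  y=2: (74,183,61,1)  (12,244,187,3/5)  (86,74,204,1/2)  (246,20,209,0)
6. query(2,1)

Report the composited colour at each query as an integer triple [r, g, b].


query (1,2) [L1,L2] — begin 0,0,0
+L1 (α=0) → [0, 0, 0]
+L2 (α=0) → [0, 0, 0]
= [0, 0, 0]

at x=0,y=1 over L1,L2:
+L1 (α=1/4) → [63/2, 24, 91/2]
+L2 (α=2/5) → [301/10, 468/5, 657/10]
rounded: [30, 94, 66]

(2,1) stack=L1,L2,L3; from [0,0,0]:
after L1 α=1: [1, 12, 148]
after L2 α=3/5: [133, 324/5, 773/5]
after L3 α=1/2: [387/2, 467/5, 854/5]
→ [194, 93, 171]


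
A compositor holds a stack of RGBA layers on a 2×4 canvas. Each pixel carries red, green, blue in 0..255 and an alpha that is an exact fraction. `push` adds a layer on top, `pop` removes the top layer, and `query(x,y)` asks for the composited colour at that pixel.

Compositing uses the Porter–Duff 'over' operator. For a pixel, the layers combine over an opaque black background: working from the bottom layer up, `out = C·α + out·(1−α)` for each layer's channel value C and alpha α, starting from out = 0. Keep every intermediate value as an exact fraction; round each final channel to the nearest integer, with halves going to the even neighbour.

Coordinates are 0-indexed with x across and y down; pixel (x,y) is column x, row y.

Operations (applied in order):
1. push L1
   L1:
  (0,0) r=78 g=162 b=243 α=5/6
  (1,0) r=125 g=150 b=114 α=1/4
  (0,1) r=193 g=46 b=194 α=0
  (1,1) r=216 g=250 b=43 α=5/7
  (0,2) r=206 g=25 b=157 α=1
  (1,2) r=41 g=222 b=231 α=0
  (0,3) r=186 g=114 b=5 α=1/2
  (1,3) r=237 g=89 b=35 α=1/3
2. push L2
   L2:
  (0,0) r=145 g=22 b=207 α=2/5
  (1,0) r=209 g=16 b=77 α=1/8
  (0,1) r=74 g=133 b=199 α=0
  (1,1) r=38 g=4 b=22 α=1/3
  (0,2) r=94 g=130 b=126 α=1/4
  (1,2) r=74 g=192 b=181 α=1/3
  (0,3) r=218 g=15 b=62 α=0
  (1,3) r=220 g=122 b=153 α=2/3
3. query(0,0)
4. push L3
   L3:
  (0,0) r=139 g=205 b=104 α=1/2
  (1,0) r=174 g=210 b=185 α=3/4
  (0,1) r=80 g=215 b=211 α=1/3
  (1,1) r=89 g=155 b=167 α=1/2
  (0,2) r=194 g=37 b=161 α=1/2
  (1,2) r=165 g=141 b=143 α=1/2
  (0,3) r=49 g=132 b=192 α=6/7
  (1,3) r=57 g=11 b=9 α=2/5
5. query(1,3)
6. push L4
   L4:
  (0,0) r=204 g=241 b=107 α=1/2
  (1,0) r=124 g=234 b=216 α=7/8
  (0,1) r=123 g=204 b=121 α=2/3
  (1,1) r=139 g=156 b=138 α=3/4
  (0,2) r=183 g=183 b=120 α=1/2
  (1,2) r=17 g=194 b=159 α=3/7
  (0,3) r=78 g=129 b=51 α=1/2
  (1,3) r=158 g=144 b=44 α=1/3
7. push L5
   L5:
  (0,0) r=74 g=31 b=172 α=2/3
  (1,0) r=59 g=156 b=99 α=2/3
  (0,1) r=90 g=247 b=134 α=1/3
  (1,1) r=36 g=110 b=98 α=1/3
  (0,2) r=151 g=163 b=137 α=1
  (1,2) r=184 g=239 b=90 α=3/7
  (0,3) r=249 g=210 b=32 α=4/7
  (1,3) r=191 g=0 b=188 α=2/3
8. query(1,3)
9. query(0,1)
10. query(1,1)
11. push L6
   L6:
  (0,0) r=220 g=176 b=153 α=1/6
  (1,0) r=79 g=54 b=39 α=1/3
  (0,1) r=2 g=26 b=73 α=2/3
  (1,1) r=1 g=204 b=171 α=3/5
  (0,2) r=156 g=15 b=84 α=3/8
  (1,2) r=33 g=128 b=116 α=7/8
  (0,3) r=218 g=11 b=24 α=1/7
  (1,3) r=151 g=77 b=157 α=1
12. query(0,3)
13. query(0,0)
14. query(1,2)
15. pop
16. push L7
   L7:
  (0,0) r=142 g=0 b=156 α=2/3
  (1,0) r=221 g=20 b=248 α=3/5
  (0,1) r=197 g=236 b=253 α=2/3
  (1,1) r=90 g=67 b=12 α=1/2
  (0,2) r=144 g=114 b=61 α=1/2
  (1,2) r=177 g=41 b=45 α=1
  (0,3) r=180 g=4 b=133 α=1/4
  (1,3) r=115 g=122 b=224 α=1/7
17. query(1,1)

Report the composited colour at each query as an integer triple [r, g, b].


at x=0,y=0 over L1,L2:
after L1 α=5/6: [65, 135, 405/2]
after L2 α=2/5: [97, 449/5, 2043/10]
= [97, 90, 204]

query (1,3) [L1,L2,L3] — begin 0,0,0
+L1 (α=1/3) → [79, 89/3, 35/3]
+L2 (α=2/3) → [173, 821/9, 953/9]
+L3 (α=2/5) → [633/5, 887/15, 1007/15]
rounded: [127, 59, 67]

query (1,3) [L1,L2,L3,L4,L5] — begin 0,0,0
L1 α=1/3: [79, 89/3, 35/3]
L2 α=2/3: [173, 821/9, 953/9]
L3 α=2/5: [633/5, 887/15, 1007/15]
L4 α=1/3: [2056/15, 3934/45, 2674/45]
L5 α=2/3: [7786/45, 3934/135, 19594/135]
= [173, 29, 145]

at x=0,y=1 over L1,L2,L3,L4,L5:
after L1 α=0: [0, 0, 0]
after L2 α=0: [0, 0, 0]
after L3 α=1/3: [80/3, 215/3, 211/3]
after L4 α=2/3: [818/9, 1439/9, 937/9]
after L5 α=1/3: [2446/27, 5101/27, 3080/27]
→ [91, 189, 114]

at x=1,y=1 over L1,L2,L3,L4,L5:
after L1 α=5/7: [1080/7, 1250/7, 215/7]
after L2 α=1/3: [2426/21, 2528/21, 584/21]
after L3 α=1/2: [4295/42, 5783/42, 4091/42]
after L4 α=3/4: [21809/168, 25439/168, 21479/168]
after L5 α=1/3: [24833/252, 34679/252, 29711/252]
→ [99, 138, 118]

(0,3) stack=L1,L2,L3,L4,L5,L6; from [0,0,0]:
L1 α=1/2: [93, 57, 5/2]
L2 α=0: [93, 57, 5/2]
L3 α=6/7: [387/7, 849/7, 2309/14]
L4 α=1/2: [933/14, 876/7, 3023/28]
L5 α=4/7: [16743/98, 8508/49, 12653/196]
L6 α=1/7: [60911/343, 51587/343, 40311/686]
= [178, 150, 59]

at x=0,y=0 over L1,L2,L3,L4,L5,L6:
+L1 (α=5/6) → [65, 135, 405/2]
+L2 (α=2/5) → [97, 449/5, 2043/10]
+L3 (α=1/2) → [118, 737/5, 3083/20]
+L4 (α=1/2) → [161, 971/5, 5223/40]
+L5 (α=2/3) → [103, 427/5, 18983/120]
+L6 (α=1/6) → [245/2, 201/2, 22655/144]
→ [122, 100, 157]

at x=1,y=2 over L1,L2,L3,L4,L5,L6:
after L1 α=0: [0, 0, 0]
after L2 α=1/3: [74/3, 64, 181/3]
after L3 α=1/2: [569/6, 205/2, 305/3]
after L4 α=3/7: [1291/21, 992/7, 2651/21]
after L5 α=3/7: [16756/147, 8987/49, 16274/147]
after L6 α=7/8: [50713/1176, 52891/392, 67819/588]
= [43, 135, 115]

(1,1) stack=L1,L2,L3,L4,L5,L7; from [0,0,0]:
L1 α=5/7: [1080/7, 1250/7, 215/7]
L2 α=1/3: [2426/21, 2528/21, 584/21]
L3 α=1/2: [4295/42, 5783/42, 4091/42]
L4 α=3/4: [21809/168, 25439/168, 21479/168]
L5 α=1/3: [24833/252, 34679/252, 29711/252]
L7 α=1/2: [47513/504, 51563/504, 32735/504]
→ [94, 102, 65]


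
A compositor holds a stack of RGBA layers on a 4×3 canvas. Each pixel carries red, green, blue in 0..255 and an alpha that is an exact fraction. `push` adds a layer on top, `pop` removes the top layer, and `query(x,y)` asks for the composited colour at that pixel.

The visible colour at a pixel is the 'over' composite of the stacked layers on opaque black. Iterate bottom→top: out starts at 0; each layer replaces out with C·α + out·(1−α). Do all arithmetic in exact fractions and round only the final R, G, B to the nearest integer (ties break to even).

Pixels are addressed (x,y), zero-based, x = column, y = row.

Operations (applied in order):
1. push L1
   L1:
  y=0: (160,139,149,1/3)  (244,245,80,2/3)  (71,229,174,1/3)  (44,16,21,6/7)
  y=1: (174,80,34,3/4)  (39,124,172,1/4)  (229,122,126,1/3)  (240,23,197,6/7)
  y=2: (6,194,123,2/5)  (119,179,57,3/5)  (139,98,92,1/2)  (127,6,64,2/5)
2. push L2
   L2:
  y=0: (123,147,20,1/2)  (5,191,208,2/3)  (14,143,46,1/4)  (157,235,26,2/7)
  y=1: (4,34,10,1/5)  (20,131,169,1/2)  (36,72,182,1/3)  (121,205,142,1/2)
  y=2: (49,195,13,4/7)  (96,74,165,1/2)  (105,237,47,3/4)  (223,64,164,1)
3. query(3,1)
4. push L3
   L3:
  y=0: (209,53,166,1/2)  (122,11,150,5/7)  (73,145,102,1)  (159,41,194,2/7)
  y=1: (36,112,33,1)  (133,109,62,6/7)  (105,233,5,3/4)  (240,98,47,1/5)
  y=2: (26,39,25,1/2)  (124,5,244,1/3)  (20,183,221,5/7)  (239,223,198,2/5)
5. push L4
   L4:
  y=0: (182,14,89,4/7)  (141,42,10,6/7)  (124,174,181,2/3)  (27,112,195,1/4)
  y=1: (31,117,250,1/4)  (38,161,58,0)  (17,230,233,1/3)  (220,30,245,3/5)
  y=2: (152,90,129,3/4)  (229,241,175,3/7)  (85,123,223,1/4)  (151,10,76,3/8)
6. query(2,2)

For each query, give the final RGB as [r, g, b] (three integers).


query (3,1) [L1,L2] — begin 0,0,0
L1 α=6/7: [1440/7, 138/7, 1182/7]
L2 α=1/2: [2287/14, 1573/14, 1088/7]
= [163, 112, 155]

(2,2) stack=L1,L2,L3,L4; from [0,0,0]:
+L1 (α=1/2) → [139/2, 49, 46]
+L2 (α=3/4) → [769/8, 190, 187/4]
+L3 (α=5/7) → [167/4, 185, 2397/14]
+L4 (α=1/4) → [841/16, 339/2, 10313/56]
= [53, 170, 184]


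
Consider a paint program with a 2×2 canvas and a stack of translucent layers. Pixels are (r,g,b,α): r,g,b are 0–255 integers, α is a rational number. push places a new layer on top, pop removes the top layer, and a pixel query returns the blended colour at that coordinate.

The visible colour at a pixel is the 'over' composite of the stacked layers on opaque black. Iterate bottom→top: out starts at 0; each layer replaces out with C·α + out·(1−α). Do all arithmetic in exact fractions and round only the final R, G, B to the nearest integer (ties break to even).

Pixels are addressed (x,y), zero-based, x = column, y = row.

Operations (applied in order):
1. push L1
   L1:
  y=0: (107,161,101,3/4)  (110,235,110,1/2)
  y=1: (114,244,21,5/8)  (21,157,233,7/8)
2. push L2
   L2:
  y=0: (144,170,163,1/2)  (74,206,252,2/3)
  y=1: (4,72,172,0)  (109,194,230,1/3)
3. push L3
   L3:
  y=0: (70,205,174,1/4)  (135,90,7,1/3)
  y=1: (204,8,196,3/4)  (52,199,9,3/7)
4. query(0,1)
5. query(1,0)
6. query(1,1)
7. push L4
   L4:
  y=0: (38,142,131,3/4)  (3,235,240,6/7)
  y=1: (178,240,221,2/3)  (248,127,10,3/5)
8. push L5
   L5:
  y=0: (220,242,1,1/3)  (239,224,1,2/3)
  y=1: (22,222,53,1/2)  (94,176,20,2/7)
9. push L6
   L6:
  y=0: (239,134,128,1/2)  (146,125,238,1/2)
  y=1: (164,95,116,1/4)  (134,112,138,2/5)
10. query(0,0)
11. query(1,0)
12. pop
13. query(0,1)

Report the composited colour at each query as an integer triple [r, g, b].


query (0,1) [L1,L2,L3] — begin 0,0,0
after L1 α=5/8: [285/4, 305/2, 105/8]
after L2 α=0: [285/4, 305/2, 105/8]
after L3 α=3/4: [2733/16, 353/8, 4809/32]
→ [171, 44, 150]

at x=1,y=0 over L1,L2,L3:
+L1 (α=1/2) → [55, 235/2, 55]
+L2 (α=2/3) → [203/3, 353/2, 559/3]
+L3 (α=1/3) → [811/9, 443/3, 1139/9]
rounded: [90, 148, 127]

at x=1,y=1 over L1,L2,L3:
L1 α=7/8: [147/8, 1099/8, 1631/8]
L2 α=1/3: [583/12, 625/4, 2551/12]
L3 α=3/7: [1051/21, 1222/7, 376/3]
→ [50, 175, 125]

query (0,0) [L1,L2,L3,L4,L5,L6] — begin 0,0,0
L1 α=3/4: [321/4, 483/4, 303/4]
L2 α=1/2: [897/8, 1163/8, 955/8]
L3 α=1/4: [3251/32, 5129/32, 4257/32]
L4 α=3/4: [6899/128, 18761/128, 16833/128]
L5 α=1/3: [6993/64, 34249/192, 16897/192]
L6 α=1/2: [22289/128, 59977/384, 41473/384]
rounded: [174, 156, 108]

query (1,0) [L1,L2,L3,L4,L5,L6] — begin 0,0,0
+L1 (α=1/2) → [55, 235/2, 55]
+L2 (α=2/3) → [203/3, 353/2, 559/3]
+L3 (α=1/3) → [811/9, 443/3, 1139/9]
+L4 (α=6/7) → [139/9, 4673/21, 14099/63]
+L5 (α=2/3) → [4441/27, 14081/63, 14225/189]
+L6 (α=1/2) → [8383/54, 10978/63, 59207/378]
rounded: [155, 174, 157]

(0,1) stack=L1,L2,L3,L4,L5; from [0,0,0]:
L1 α=5/8: [285/4, 305/2, 105/8]
L2 α=0: [285/4, 305/2, 105/8]
L3 α=3/4: [2733/16, 353/8, 4809/32]
L4 α=2/3: [8429/48, 4193/24, 18953/96]
L5 α=1/2: [9485/96, 9521/48, 24041/192]
→ [99, 198, 125]


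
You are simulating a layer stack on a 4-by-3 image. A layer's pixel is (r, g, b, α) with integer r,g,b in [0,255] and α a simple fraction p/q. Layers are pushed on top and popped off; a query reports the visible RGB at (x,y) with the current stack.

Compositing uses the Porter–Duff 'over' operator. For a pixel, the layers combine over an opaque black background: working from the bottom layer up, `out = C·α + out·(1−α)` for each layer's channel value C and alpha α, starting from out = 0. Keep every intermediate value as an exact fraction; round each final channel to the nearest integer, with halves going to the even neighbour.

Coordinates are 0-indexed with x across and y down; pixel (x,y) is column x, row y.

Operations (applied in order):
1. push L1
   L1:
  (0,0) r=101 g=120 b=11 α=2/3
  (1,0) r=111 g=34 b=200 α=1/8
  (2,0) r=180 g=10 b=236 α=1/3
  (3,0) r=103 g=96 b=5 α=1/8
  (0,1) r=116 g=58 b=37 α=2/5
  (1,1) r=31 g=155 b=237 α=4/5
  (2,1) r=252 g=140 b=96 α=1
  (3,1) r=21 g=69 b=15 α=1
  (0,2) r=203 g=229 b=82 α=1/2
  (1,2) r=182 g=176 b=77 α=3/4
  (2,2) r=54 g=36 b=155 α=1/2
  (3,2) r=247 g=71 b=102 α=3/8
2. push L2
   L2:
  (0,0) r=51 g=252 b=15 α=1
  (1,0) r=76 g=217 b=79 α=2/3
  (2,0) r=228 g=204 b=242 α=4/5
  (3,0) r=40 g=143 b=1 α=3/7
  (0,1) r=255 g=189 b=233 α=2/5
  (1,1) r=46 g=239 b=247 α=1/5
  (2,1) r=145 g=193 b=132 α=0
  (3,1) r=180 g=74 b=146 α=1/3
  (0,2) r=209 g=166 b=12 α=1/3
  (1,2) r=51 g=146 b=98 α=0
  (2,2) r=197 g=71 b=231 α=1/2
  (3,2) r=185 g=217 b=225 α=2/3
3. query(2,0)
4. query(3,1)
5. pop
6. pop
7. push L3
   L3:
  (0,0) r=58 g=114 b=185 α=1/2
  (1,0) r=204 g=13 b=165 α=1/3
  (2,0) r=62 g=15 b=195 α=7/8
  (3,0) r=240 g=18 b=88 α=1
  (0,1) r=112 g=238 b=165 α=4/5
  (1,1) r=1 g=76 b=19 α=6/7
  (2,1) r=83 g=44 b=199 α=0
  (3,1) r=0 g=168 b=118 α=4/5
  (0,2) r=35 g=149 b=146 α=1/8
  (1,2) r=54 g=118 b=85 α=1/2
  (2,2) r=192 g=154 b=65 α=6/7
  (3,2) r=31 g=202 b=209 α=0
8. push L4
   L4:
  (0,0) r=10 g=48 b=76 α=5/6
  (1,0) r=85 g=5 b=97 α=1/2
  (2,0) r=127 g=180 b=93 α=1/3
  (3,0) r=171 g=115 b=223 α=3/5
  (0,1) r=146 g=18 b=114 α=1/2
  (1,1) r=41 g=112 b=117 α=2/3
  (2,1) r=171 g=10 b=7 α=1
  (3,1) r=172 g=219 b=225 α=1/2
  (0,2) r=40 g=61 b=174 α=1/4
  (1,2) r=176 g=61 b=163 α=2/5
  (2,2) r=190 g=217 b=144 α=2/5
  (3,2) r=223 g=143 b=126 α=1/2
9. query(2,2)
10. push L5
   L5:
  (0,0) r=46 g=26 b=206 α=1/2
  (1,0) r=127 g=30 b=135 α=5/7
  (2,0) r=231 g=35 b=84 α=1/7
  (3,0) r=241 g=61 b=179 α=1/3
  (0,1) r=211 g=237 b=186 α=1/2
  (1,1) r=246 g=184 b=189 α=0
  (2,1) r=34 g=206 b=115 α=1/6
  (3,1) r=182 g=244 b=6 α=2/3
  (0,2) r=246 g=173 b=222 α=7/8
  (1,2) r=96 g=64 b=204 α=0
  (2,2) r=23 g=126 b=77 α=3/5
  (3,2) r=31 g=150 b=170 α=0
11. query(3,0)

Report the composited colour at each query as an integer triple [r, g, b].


(2,0) stack=L1,L2; from [0,0,0]:
after L1 α=1/3: [60, 10/3, 236/3]
after L2 α=4/5: [972/5, 2458/15, 628/3]
→ [194, 164, 209]

at x=3,y=1 over L1,L2:
L1 α=1: [21, 69, 15]
L2 α=1/3: [74, 212/3, 176/3]
= [74, 71, 59]

(2,2) stack=L3,L4; from [0,0,0]:
after L3 α=6/7: [1152/7, 132, 390/7]
after L4 α=2/5: [6116/35, 166, 3186/35]
→ [175, 166, 91]

(3,0) stack=L3,L4,L5; from [0,0,0]:
after L3 α=1: [240, 18, 88]
after L4 α=3/5: [993/5, 381/5, 169]
after L5 α=1/3: [3191/15, 1067/15, 517/3]
rounded: [213, 71, 172]


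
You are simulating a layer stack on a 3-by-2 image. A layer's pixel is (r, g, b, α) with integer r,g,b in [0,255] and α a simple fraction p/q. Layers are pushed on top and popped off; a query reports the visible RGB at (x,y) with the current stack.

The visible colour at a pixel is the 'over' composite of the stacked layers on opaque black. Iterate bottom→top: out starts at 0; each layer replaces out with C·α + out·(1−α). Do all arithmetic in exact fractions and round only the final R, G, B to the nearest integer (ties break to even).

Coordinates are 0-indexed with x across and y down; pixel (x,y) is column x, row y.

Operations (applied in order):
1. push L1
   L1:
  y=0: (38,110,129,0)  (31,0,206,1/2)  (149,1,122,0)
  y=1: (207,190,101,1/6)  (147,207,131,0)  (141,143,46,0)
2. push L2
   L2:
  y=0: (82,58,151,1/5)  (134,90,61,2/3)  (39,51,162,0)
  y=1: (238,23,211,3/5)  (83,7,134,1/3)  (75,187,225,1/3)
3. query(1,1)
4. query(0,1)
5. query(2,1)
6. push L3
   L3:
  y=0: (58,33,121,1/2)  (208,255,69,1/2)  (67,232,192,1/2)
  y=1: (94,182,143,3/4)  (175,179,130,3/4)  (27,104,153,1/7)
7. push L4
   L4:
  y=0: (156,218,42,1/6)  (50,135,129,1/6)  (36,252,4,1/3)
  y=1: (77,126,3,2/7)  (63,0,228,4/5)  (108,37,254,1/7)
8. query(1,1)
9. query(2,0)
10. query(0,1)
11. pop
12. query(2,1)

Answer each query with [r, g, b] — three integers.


at x=1,y=1 over L1,L2:
+L1 (α=0) → [0, 0, 0]
+L2 (α=1/3) → [83/3, 7/3, 134/3]
= [28, 2, 45]

at x=0,y=1 over L1,L2:
after L1 α=1/6: [69/2, 95/3, 101/6]
after L2 α=3/5: [783/5, 397/15, 400/3]
→ [157, 26, 133]

(2,1) stack=L1,L2; from [0,0,0]:
L1 α=0: [0, 0, 0]
L2 α=1/3: [25, 187/3, 75]
→ [25, 62, 75]

(1,1) stack=L1,L2,L3,L4; from [0,0,0]:
+L1 (α=0) → [0, 0, 0]
+L2 (α=1/3) → [83/3, 7/3, 134/3]
+L3 (α=3/4) → [829/6, 809/6, 326/3]
+L4 (α=4/5) → [2341/30, 809/30, 3062/15]
rounded: [78, 27, 204]

query (2,0) [L1,L2,L3,L4] — begin 0,0,0
+L1 (α=0) → [0, 0, 0]
+L2 (α=0) → [0, 0, 0]
+L3 (α=1/2) → [67/2, 116, 96]
+L4 (α=1/3) → [103/3, 484/3, 196/3]
rounded: [34, 161, 65]

query (0,1) [L1,L2,L3,L4] — begin 0,0,0
after L1 α=1/6: [69/2, 95/3, 101/6]
after L2 α=3/5: [783/5, 397/15, 400/3]
after L3 α=3/4: [2193/20, 8587/60, 1687/12]
after L4 α=2/7: [2809/28, 11611/84, 8507/84]
→ [100, 138, 101]

query (2,1) [L1,L2,L3] — begin 0,0,0
+L1 (α=0) → [0, 0, 0]
+L2 (α=1/3) → [25, 187/3, 75]
+L3 (α=1/7) → [177/7, 478/7, 603/7]
rounded: [25, 68, 86]


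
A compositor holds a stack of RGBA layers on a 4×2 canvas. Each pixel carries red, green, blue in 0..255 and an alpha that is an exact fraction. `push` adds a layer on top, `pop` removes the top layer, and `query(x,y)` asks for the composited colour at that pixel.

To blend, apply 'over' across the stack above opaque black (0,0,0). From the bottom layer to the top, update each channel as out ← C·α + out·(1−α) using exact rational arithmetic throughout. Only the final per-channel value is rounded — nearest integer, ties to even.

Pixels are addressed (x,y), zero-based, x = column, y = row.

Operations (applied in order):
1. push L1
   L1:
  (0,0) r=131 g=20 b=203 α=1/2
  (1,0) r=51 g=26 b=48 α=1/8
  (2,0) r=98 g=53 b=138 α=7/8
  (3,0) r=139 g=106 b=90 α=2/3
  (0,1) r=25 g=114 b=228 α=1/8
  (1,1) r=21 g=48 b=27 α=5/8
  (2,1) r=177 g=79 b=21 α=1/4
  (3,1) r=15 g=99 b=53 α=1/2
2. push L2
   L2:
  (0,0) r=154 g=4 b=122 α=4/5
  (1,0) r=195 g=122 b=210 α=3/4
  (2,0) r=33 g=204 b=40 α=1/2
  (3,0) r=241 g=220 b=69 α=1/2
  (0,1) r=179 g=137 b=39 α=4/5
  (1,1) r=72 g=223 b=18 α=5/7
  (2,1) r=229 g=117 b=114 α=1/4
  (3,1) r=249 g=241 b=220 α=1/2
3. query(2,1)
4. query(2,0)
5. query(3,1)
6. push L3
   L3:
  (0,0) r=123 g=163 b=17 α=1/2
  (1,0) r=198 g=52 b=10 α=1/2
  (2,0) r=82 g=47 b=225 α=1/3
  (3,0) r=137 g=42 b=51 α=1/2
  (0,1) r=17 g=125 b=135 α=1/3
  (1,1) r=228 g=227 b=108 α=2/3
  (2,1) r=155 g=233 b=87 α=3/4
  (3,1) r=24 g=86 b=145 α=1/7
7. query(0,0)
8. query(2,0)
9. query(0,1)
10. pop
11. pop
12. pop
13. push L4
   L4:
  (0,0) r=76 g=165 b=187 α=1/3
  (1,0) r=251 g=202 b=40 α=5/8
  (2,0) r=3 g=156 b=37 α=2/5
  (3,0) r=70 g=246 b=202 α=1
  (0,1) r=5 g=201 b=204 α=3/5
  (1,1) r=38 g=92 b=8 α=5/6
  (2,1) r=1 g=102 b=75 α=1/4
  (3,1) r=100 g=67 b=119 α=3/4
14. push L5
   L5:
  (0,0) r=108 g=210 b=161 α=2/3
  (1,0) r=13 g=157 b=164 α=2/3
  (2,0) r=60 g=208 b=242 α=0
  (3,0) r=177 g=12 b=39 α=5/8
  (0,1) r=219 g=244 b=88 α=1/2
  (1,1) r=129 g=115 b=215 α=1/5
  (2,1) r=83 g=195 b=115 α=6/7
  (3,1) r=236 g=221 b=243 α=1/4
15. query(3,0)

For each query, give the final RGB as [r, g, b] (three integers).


query (2,1) [L1,L2] — begin 0,0,0
after L1 α=1/4: [177/4, 79/4, 21/4]
after L2 α=1/4: [1447/16, 705/16, 519/16]
= [90, 44, 32]

query (2,0) [L1,L2] — begin 0,0,0
+L1 (α=7/8) → [343/4, 371/8, 483/4]
+L2 (α=1/2) → [475/8, 2003/16, 643/8]
rounded: [59, 125, 80]

query (3,1) [L1,L2] — begin 0,0,0
after L1 α=1/2: [15/2, 99/2, 53/2]
after L2 α=1/2: [513/4, 581/4, 493/4]
rounded: [128, 145, 123]

query (0,0) [L1,L2,L3] — begin 0,0,0
+L1 (α=1/2) → [131/2, 10, 203/2]
+L2 (α=4/5) → [1363/10, 26/5, 1179/10]
+L3 (α=1/2) → [2593/20, 841/10, 1349/20]
= [130, 84, 67]

query (2,0) [L1,L2,L3] — begin 0,0,0
+L1 (α=7/8) → [343/4, 371/8, 483/4]
+L2 (α=1/2) → [475/8, 2003/16, 643/8]
+L3 (α=1/3) → [803/12, 793/8, 1543/12]
= [67, 99, 129]

query (0,1) [L1,L2,L3] — begin 0,0,0
L1 α=1/8: [25/8, 57/4, 57/2]
L2 α=4/5: [5753/40, 2249/20, 369/10]
L3 α=1/3: [2031/20, 3499/30, 348/5]
→ [102, 117, 70]

query (3,0) [L4,L5] — begin 0,0,0
+L4 (α=1) → [70, 246, 202]
+L5 (α=5/8) → [1095/8, 399/4, 801/8]
= [137, 100, 100]


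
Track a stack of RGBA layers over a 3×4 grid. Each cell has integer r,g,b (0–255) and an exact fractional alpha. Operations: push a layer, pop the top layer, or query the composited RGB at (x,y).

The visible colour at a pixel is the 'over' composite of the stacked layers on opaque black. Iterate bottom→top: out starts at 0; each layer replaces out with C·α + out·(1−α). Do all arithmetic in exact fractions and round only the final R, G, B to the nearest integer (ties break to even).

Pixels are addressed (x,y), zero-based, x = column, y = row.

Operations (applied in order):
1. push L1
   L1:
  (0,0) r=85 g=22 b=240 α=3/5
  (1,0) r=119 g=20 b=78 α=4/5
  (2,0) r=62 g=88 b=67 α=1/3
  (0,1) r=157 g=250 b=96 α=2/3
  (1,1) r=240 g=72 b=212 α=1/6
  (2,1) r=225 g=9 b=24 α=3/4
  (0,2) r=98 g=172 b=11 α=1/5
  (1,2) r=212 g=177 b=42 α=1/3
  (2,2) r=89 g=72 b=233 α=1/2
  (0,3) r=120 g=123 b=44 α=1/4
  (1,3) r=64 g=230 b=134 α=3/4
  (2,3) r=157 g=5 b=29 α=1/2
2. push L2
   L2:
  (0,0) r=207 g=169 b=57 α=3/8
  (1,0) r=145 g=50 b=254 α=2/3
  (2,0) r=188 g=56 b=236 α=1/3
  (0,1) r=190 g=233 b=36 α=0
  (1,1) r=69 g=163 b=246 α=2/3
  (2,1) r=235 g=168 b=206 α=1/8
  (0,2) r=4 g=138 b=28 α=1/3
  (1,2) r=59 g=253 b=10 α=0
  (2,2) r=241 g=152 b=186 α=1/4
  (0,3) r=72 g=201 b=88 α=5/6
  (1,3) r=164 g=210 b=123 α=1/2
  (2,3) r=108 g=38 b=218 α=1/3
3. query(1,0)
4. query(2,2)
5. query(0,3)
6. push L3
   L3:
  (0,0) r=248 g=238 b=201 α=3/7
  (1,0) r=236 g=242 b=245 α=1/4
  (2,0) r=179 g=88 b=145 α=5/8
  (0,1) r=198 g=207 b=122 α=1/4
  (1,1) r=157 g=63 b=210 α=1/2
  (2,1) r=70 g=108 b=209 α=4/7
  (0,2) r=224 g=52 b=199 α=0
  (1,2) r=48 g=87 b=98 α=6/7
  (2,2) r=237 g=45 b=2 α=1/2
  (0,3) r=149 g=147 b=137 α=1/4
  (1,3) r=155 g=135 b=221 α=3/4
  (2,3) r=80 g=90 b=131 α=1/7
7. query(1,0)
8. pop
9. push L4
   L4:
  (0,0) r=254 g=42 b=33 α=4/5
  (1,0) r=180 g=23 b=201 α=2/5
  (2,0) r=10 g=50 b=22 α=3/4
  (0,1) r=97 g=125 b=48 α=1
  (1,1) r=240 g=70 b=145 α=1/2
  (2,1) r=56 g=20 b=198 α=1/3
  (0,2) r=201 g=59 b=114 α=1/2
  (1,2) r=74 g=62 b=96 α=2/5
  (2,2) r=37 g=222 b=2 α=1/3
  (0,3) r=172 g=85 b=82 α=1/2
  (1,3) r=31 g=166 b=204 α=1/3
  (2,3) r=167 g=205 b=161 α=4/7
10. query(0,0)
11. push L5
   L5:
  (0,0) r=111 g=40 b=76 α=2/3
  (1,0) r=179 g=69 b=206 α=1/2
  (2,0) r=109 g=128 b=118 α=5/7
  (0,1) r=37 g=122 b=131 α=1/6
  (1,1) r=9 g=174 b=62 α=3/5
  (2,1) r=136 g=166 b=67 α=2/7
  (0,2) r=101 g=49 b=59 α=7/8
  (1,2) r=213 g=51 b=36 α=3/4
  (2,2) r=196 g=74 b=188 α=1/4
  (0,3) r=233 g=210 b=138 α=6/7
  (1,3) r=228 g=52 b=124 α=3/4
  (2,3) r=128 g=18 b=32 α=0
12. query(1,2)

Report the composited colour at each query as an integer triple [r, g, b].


(1,0) stack=L1,L2; from [0,0,0]:
L1 α=4/5: [476/5, 16, 312/5]
L2 α=2/3: [642/5, 116/3, 2852/15]
→ [128, 39, 190]

query (2,2) [L1,L2] — begin 0,0,0
after L1 α=1/2: [89/2, 36, 233/2]
after L2 α=1/4: [749/8, 65, 1071/8]
→ [94, 65, 134]

query (0,3) [L1,L2] — begin 0,0,0
L1 α=1/4: [30, 123/4, 11]
L2 α=5/6: [65, 1381/8, 451/6]
= [65, 173, 75]

at x=1,y=0 over L1,L2,L3:
+L1 (α=4/5) → [476/5, 16, 312/5]
+L2 (α=2/3) → [642/5, 116/3, 2852/15]
+L3 (α=1/4) → [1553/10, 179/2, 4077/20]
rounded: [155, 90, 204]

query (0,0) [L1,L2,L4] — begin 0,0,0
after L1 α=3/5: [51, 66/5, 144]
after L2 α=3/8: [219/2, 573/8, 891/8]
after L4 α=4/5: [2251/10, 1917/40, 1947/40]
= [225, 48, 49]

query (1,2) [L1,L2,L4,L5] — begin 0,0,0
+L1 (α=1/3) → [212/3, 59, 14]
+L2 (α=0) → [212/3, 59, 14]
+L4 (α=2/5) → [72, 301/5, 234/5]
+L5 (α=3/4) → [711/4, 533/10, 387/10]
rounded: [178, 53, 39]


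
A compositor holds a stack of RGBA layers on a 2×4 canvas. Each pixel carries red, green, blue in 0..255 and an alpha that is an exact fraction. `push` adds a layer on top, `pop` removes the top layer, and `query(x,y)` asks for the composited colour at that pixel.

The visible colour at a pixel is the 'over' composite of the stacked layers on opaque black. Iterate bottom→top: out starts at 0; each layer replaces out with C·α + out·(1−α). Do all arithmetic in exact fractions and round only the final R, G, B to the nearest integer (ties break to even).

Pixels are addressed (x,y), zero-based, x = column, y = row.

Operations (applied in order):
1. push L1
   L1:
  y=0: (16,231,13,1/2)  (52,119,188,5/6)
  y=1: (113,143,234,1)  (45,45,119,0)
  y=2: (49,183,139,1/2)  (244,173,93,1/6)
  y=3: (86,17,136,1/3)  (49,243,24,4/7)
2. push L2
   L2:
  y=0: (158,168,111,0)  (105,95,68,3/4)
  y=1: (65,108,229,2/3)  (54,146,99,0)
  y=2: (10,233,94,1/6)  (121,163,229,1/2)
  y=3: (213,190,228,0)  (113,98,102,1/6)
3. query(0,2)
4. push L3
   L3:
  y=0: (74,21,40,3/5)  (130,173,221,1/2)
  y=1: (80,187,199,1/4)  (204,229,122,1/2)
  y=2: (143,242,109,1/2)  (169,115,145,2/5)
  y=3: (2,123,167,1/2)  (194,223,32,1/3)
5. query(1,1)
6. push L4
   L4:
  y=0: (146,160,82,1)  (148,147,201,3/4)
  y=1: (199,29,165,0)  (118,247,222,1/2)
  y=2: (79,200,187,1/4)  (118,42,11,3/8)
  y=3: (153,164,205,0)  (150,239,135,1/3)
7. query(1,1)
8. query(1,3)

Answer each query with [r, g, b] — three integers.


query (0,2) [L1,L2] — begin 0,0,0
L1 α=1/2: [49/2, 183/2, 139/2]
L2 α=1/6: [265/12, 1381/12, 883/12]
rounded: [22, 115, 74]

query (1,1) [L1,L2,L3] — begin 0,0,0
+L1 (α=0) → [0, 0, 0]
+L2 (α=0) → [0, 0, 0]
+L3 (α=1/2) → [102, 229/2, 61]
→ [102, 114, 61]

query (1,1) [L1,L2,L3,L4] — begin 0,0,0
+L1 (α=0) → [0, 0, 0]
+L2 (α=0) → [0, 0, 0]
+L3 (α=1/2) → [102, 229/2, 61]
+L4 (α=1/2) → [110, 723/4, 283/2]
rounded: [110, 181, 142]

(1,3) stack=L1,L2,L3,L4; from [0,0,0]:
+L1 (α=4/7) → [28, 972/7, 96/7]
+L2 (α=1/6) → [253/6, 2773/21, 199/7]
+L3 (α=1/3) → [835/9, 10229/63, 622/21]
+L4 (α=1/3) → [3020/27, 35515/189, 4079/63]
rounded: [112, 188, 65]


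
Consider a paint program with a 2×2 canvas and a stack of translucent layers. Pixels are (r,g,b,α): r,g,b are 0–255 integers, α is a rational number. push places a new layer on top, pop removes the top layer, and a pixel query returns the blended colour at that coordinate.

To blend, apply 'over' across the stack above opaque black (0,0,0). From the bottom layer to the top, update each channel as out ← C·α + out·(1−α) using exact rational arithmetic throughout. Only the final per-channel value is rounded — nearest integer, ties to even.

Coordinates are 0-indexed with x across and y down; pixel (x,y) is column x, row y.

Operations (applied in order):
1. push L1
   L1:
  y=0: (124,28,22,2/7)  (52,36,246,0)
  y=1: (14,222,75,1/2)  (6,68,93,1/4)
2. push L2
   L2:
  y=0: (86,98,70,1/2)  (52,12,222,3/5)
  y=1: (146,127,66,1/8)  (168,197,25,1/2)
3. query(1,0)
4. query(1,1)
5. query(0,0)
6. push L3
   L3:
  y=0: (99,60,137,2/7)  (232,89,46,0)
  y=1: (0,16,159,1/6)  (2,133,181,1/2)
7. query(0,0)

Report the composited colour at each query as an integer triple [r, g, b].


query (1,0) [L1,L2] — begin 0,0,0
L1 α=0: [0, 0, 0]
L2 α=3/5: [156/5, 36/5, 666/5]
= [31, 7, 133]

query (1,1) [L1,L2] — begin 0,0,0
after L1 α=1/4: [3/2, 17, 93/4]
after L2 α=1/2: [339/4, 107, 193/8]
rounded: [85, 107, 24]

(0,0) stack=L1,L2; from [0,0,0]:
L1 α=2/7: [248/7, 8, 44/7]
L2 α=1/2: [425/7, 53, 267/7]
→ [61, 53, 38]

(0,0) stack=L1,L2,L3; from [0,0,0]:
after L1 α=2/7: [248/7, 8, 44/7]
after L2 α=1/2: [425/7, 53, 267/7]
after L3 α=2/7: [3511/49, 55, 3253/49]
= [72, 55, 66]


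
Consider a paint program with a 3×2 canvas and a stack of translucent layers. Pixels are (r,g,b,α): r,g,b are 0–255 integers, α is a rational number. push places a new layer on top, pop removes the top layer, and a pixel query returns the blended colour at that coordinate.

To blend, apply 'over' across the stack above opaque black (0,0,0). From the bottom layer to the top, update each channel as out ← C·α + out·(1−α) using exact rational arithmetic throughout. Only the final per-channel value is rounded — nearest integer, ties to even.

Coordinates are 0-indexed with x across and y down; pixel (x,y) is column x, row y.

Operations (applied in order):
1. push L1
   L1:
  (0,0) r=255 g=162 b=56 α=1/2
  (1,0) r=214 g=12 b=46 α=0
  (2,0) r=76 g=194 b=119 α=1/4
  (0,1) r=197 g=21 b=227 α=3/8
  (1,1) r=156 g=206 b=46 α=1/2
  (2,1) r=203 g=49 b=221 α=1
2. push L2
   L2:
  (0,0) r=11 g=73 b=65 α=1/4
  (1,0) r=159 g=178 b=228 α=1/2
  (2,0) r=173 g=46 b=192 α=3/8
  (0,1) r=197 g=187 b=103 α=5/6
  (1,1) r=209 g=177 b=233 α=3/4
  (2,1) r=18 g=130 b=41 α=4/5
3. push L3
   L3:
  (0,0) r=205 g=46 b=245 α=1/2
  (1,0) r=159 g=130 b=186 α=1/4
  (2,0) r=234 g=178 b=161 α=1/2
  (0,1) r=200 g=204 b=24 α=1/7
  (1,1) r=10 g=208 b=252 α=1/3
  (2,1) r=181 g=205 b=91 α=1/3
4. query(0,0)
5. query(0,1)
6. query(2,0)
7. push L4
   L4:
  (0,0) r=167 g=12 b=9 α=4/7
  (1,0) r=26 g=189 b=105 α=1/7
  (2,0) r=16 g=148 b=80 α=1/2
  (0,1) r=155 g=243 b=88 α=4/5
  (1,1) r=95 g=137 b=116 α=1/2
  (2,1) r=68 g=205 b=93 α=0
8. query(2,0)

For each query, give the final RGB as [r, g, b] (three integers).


at x=0,y=0 over L1,L2,L3:
after L1 α=1/2: [255/2, 81, 28]
after L2 α=1/4: [787/8, 79, 149/4]
after L3 α=1/2: [2427/16, 125/2, 1129/8]
→ [152, 62, 141]

query (0,1) [L1,L2,L3] — begin 0,0,0
after L1 α=3/8: [591/8, 63/8, 681/8]
after L2 α=5/6: [8471/48, 7543/48, 4801/48]
after L3 α=1/7: [10071/56, 9175/56, 4993/56]
→ [180, 164, 89]

at x=2,y=0 over L1,L2,L3:
+L1 (α=1/4) → [19, 97/2, 119/4]
+L2 (α=3/8) → [307/4, 761/16, 2899/32]
+L3 (α=1/2) → [1243/8, 3609/32, 8051/64]
→ [155, 113, 126]

(2,0) stack=L1,L2,L3,L4; from [0,0,0]:
+L1 (α=1/4) → [19, 97/2, 119/4]
+L2 (α=3/8) → [307/4, 761/16, 2899/32]
+L3 (α=1/2) → [1243/8, 3609/32, 8051/64]
+L4 (α=1/2) → [1371/16, 8345/64, 13171/128]
→ [86, 130, 103]


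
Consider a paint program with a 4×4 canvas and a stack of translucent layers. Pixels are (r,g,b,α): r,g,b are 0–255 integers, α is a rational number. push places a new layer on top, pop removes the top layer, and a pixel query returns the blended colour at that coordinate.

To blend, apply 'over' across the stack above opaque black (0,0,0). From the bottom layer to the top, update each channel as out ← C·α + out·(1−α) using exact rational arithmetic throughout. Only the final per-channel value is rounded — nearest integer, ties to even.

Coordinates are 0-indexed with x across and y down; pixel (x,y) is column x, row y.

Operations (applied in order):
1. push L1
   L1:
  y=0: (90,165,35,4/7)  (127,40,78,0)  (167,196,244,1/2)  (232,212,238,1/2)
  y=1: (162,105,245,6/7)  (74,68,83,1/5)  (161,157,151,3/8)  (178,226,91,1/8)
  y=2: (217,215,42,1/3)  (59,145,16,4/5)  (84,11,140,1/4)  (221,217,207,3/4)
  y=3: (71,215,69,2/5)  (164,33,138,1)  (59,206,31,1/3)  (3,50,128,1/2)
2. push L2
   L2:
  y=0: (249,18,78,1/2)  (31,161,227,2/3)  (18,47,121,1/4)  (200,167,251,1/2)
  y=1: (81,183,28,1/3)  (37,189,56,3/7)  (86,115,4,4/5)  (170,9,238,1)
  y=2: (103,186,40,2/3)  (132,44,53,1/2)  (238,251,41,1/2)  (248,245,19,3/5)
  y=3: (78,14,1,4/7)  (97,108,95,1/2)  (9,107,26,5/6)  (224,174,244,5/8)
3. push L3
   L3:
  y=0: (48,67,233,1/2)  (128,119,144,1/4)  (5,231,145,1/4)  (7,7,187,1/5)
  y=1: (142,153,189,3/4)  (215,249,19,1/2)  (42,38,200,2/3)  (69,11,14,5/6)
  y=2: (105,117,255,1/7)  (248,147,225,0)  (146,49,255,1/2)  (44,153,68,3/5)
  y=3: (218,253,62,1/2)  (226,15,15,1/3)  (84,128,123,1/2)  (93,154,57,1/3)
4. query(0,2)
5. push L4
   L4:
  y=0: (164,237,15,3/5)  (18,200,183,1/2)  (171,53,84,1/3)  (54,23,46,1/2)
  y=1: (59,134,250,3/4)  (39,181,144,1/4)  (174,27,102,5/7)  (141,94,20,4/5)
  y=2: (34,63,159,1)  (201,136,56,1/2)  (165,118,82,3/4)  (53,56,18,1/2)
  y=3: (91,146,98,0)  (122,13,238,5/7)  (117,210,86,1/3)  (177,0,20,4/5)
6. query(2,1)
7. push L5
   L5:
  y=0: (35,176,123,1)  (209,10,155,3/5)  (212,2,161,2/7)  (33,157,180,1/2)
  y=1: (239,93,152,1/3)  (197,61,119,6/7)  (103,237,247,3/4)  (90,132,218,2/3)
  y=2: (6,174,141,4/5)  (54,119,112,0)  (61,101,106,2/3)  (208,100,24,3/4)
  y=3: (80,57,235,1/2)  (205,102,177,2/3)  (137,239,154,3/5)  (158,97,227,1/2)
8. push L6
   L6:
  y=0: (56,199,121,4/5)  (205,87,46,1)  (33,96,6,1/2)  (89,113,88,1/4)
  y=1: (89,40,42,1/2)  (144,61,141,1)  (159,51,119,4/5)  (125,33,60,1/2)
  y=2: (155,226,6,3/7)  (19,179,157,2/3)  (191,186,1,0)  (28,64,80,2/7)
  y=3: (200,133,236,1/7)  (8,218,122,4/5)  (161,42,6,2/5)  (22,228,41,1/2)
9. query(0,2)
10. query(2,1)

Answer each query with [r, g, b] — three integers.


at x=0,y=2 over L1,L2,L3:
after L1 α=1/3: [217/3, 215/3, 14]
after L2 α=2/3: [835/9, 1331/9, 94/3]
after L3 α=1/7: [1985/21, 3013/21, 443/7]
= [95, 143, 63]

query (2,1) [L1,L2,L3,L4] — begin 0,0,0
+L1 (α=3/8) → [483/8, 471/8, 453/8]
+L2 (α=4/5) → [647/8, 4151/40, 581/40]
+L3 (α=2/3) → [1319/24, 2397/40, 5527/40]
+L4 (α=5/7) → [11759/84, 5097/140, 15727/140]
rounded: [140, 36, 112]

at x=0,y=2 over L1,L2,L3,L4,L5,L6:
L1 α=1/3: [217/3, 215/3, 14]
L2 α=2/3: [835/9, 1331/9, 94/3]
L3 α=1/7: [1985/21, 3013/21, 443/7]
L4 α=1: [34, 63, 159]
L5 α=4/5: [58/5, 759/5, 723/5]
L6 α=3/7: [2557/35, 918/5, 426/5]
→ [73, 184, 85]

at x=2,y=1 over L1,L2,L3,L4,L5,L6:
L1 α=3/8: [483/8, 471/8, 453/8]
L2 α=4/5: [647/8, 4151/40, 581/40]
L3 α=2/3: [1319/24, 2397/40, 5527/40]
L4 α=5/7: [11759/84, 5097/140, 15727/140]
L5 α=3/4: [37715/336, 104637/560, 119467/560]
L6 α=4/5: [251411/1680, 218877/2800, 386027/2800]
rounded: [150, 78, 138]
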